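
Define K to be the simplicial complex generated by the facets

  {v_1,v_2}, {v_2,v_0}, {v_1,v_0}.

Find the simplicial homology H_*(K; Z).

H_0 ≅ Z,  H_1 ≅ Z.

We work with the vertex ordering v_0 < v_1 < v_2. The simplices of K, each written with vertices in increasing order, are:

  0-simplices (3): [v_0], [v_1], [v_2]
  1-simplices (3): [v_0,v_1], [v_0,v_2], [v_1,v_2]

giving chain groups C_0 ≅ Z^3, C_1 ≅ Z^3.

∂_1: C_1 → C_0 maps an edge to its endpoints' difference, ∂[p,q] = q − p. For instance
  ∂[v_1,v_2] = [v_2] − [v_1].
As a 3×3 matrix over Z this has rank 2, with invariant factors (1,1).

Now H_k = ker ∂_k / im ∂_{k+1}, so:

  H_0: rank C_0 − rank ∂_1 = 3 − 2 = 1, and the invariant factors of ∂_1 are all 1, so H_0 ≅ Z.
  H_1: rank ker ∂_1 − rank ∂_2 = (3 − 2) − 0 = 1, and there is no ∂_2, so H_1 ≅ Z.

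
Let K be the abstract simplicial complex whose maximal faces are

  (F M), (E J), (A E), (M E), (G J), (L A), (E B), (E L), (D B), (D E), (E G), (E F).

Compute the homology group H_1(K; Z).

Fix the vertex order A < B < D < E < F < G < J < L < M and write every simplex with vertices in increasing order. Then dim K = 1 and the simplices of K are:

  0-simplices (9): A, B, D, E, F, G, J, L, M
  1-simplices (12): AE, AL, BD, BE, DE, EF, EG, EJ, EL, EM, FM, GJ

giving chain groups C_0 ≅ Z^9, C_1 ≅ Z^12.

Boundary ∂_1: C_1 → C_0 sends each edge [p,q] (with p < q) to q − p. For instance
  ∂BD = D − B.
The 9×12 boundary matrix has rank 8 and Smith normal form diag(1,1,1,1,1,1,1,1).

Computing H_k = (kernel of ∂_k) / (image of ∂_{k+1}):

  H_1: rank ker ∂_1 − rank ∂_2 = (12 − 8) − 0 = 4, and there is no ∂_2, so H_1 ≅ Z^4.

H_1 ≅ Z^4.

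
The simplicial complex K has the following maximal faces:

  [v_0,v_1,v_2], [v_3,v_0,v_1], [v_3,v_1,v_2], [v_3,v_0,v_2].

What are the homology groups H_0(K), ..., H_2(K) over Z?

We work with the vertex ordering v_0 < v_1 < v_2 < v_3. The simplices of K, each written with vertices in increasing order, are:

  0-simplices (4): [v_0], [v_1], [v_2], [v_3]
  1-simplices (6): [v_0,v_1], [v_0,v_2], [v_0,v_3], [v_1,v_2], [v_1,v_3], [v_2,v_3]
  2-simplices (4): [v_0,v_1,v_2], [v_0,v_1,v_3], [v_0,v_2,v_3], [v_1,v_2,v_3]

Hence C_0 ≅ Z^4, C_1 ≅ Z^6, C_2 ≅ Z^4.

∂_1: C_1 → C_0 maps an edge to its endpoints' difference, ∂[p,q] = q − p.
This gives a 4×6 integer matrix of rank 3; reducing to Smith normal form yields diagonal entries (1,1,1).

Boundary ∂_2: C_2 → C_1 acts by ∂[p,q,r] = [q,r] − [p,r] + [p,q]. For instance
  ∂[v_0,v_1,v_3] = [v_1,v_3] − [v_0,v_3] + [v_0,v_1],
  ∂[v_1,v_2,v_3] = [v_2,v_3] − [v_1,v_3] + [v_1,v_2].
The resulting 6×4 matrix has rank 3, and its Smith normal form has invariant factors (1,1,1).

Computing H_k = (kernel of ∂_k) / (image of ∂_{k+1}):

  H_0: rank C_0 − rank ∂_1 = 4 − 3 = 1, and the invariant factors of ∂_1 are all 1, so H_0 ≅ Z.
  H_1: rank ker ∂_1 − rank ∂_2 = (6 − 3) − 3 = 0, and the invariant factors of ∂_2 are all 1, so H_1 ≅ 0.
  H_2: rank ker ∂_2 − rank ∂_3 = (4 − 3) − 0 = 1, and there is no ∂_3, so H_2 ≅ Z.

As a check, the Euler characteristic is 4 − 6 + 4 = 2, which agrees with 1 − 0 + 1 = 2.

H_0 ≅ Z,  H_1 = 0,  H_2 ≅ Z.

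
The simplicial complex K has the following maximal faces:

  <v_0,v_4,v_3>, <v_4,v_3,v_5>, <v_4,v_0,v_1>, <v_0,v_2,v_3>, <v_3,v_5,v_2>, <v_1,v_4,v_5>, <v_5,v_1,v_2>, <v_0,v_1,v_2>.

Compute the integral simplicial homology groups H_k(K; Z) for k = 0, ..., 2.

H_0 = Z,  H_1 = 0,  H_2 = Z.

We work with the vertex ordering v_0 < v_1 < v_2 < v_3 < v_4 < v_5. The simplices of K, each written with vertices in increasing order, are:

  0-simplices (6): [v_0], [v_1], [v_2], [v_3], [v_4], [v_5]
  1-simplices (12): [v_0,v_1], [v_0,v_2], [v_0,v_3], [v_0,v_4], [v_1,v_2], [v_1,v_4], [v_1,v_5], [v_2,v_3], [v_2,v_5], [v_3,v_4], [v_3,v_5], [v_4,v_5]
  2-simplices (8): [v_0,v_1,v_2], [v_0,v_1,v_4], [v_0,v_2,v_3], [v_0,v_3,v_4], [v_1,v_2,v_5], [v_1,v_4,v_5], [v_2,v_3,v_5], [v_3,v_4,v_5]

Hence C_0 ≅ Z^6, C_1 ≅ Z^12, C_2 ≅ Z^8.

The boundary map ∂_1: C_1 → C_0 maps an edge to its endpoints' difference, ∂[p,q] = q − p.
The 6×12 boundary matrix has rank 5 and Smith normal form diag(1,1,1,1,1).

The boundary map ∂_2: C_2 → C_1 sends each 2-simplex [p,q,r] to [q,r] − [p,r] + [p,q]. For instance
  ∂[v_0,v_1,v_4] = [v_1,v_4] − [v_0,v_4] + [v_0,v_1],
  ∂[v_0,v_3,v_4] = [v_3,v_4] − [v_0,v_4] + [v_0,v_3].
This gives a 12×8 integer matrix of rank 7; reducing to Smith normal form yields diagonal entries (1,1,1,1,1,1,1).

Reading off H_k = ker ∂_k / im ∂_{k+1}:

  H_0: rank C_0 − rank ∂_1 = 6 − 5 = 1, and the invariant factors of ∂_1 are all 1, so H_0 = Z.
  H_1: rank ker ∂_1 − rank ∂_2 = (12 − 5) − 7 = 0, and the invariant factors of ∂_2 are all 1, so H_1 = 0.
  H_2: rank ker ∂_2 − rank ∂_3 = (8 − 7) − 0 = 1, and there is no ∂_3, so H_2 = Z.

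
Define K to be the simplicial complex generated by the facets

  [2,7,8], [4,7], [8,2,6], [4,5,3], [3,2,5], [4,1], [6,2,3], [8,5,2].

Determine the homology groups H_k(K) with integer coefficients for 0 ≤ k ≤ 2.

H_0 ≅ Z,  H_1 ≅ Z,  H_2 = 0.

K has 8 vertices, 14 edges, 6 triangles.
rank ∂_0 = 0, rank ∂_1 = 7 ⇒ b_0 = 8 − 0 − 7 = 1; all invariant factors of ∂_1 are 1 so no torsion. So H_0 ≅ Z.
rank ∂_1 = 7, rank ∂_2 = 6 ⇒ b_1 = 14 − 7 − 6 = 1; all invariant factors of ∂_2 are 1 so no torsion. So H_1 ≅ Z.
rank ∂_2 = 6, rank ∂_3 = 0 ⇒ b_2 = 6 − 6 − 0 = 0. So H_2 ≅ 0.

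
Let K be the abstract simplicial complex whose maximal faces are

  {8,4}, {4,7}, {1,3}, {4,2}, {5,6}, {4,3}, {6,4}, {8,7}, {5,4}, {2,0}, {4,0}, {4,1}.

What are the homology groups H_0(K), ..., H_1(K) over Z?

H_0 = Z,  H_1 = Z^4.

We work with the vertex ordering 0 < 1 < 2 < 3 < 4 < 5 < 6 < 7 < 8. The simplices of K, each written with vertices in increasing order, are:

  0-simplices (9): [0], [1], [2], [3], [4], [5], [6], [7], [8]
  1-simplices (12): [0,2], [0,4], [1,3], [1,4], [2,4], [3,4], [4,5], [4,6], [4,7], [4,8], [5,6], [7,8]

so the chain groups are C_0 ≅ Z^9, C_1 ≅ Z^12.

Boundary ∂_1: C_1 → C_0 is given by ∂[p,q] = [q] − [p]. For instance
  ∂[5,6] = [6] − [5].
As a 9×12 matrix over Z this has rank 8, with invariant factors (1,1,1,1,1,1,1,1).

Computing H_k = (kernel of ∂_k) / (image of ∂_{k+1}):

  H_0: rank C_0 − rank ∂_1 = 9 − 8 = 1, and the invariant factors of ∂_1 are all 1, so H_0 = Z.
  H_1: rank ker ∂_1 − rank ∂_2 = (12 − 8) − 0 = 4, and there is no ∂_2, so H_1 = Z^4.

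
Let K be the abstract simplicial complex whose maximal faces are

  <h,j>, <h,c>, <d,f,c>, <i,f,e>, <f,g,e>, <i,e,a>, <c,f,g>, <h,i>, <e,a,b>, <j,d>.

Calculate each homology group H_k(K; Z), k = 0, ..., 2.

K has 10 vertices, 17 edges, 6 triangles.
rank ∂_0 = 0, rank ∂_1 = 9 ⇒ b_0 = 10 − 0 − 9 = 1; all invariant factors of ∂_1 are 1 so no torsion. So H_0 = Z.
rank ∂_1 = 9, rank ∂_2 = 6 ⇒ b_1 = 17 − 9 − 6 = 2; all invariant factors of ∂_2 are 1 so no torsion. So H_1 = Z^2.
rank ∂_2 = 6, rank ∂_3 = 0 ⇒ b_2 = 6 − 6 − 0 = 0. So H_2 = 0.

H_0 = Z,  H_1 = Z^2,  H_2 = 0.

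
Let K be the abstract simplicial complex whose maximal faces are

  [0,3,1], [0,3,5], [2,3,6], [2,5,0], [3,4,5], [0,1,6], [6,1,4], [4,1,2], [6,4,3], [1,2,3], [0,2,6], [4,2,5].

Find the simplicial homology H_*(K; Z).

Fix the vertex order 0 < 1 < 2 < 3 < 4 < 5 < 6 and write every simplex with vertices in increasing order. Then dim K = 2 and the simplices of K are:

  0-simplices (7): [0], [1], [2], [3], [4], [5], [6]
  1-simplices (18): [0,1], [0,2], [0,3], [0,5], [0,6], [1,2], [1,3], [1,4], [1,6], [2,3], [2,4], [2,5], [2,6], [3,4], [3,5], [3,6], [4,5], [4,6]
  2-simplices (12): [0,1,3], [0,1,6], [0,2,5], [0,2,6], [0,3,5], [1,2,3], [1,2,4], [1,4,6], [2,3,6], [2,4,5], [3,4,5], [3,4,6]

Hence C_0 ≅ Z^7, C_1 ≅ Z^18, C_2 ≅ Z^12.

The boundary map ∂_1: C_1 → C_0 sends each edge [p,q] (with p < q) to q − p.
The resulting 7×18 matrix has rank 6, and its Smith normal form has invariant factors (1,1,1,1,1,1).

The boundary map ∂_2: C_2 → C_1 acts by ∂[p,q,r] = [q,r] − [p,r] + [p,q]. For instance
  ∂[1,4,6] = [4,6] − [1,6] + [1,4],
  ∂[0,1,3] = [1,3] − [0,3] + [0,1].
As a 18×12 matrix over Z this has rank 12, with invariant factors (1,1,1,1,1,1,1,1,1,1,1,2).

Reading off H_k = ker ∂_k / im ∂_{k+1}:

  H_0: rank C_0 − rank ∂_1 = 7 − 6 = 1, and the invariant factors of ∂_1 are all 1, so H_0 ≅ Z.
  H_1: rank ker ∂_1 − rank ∂_2 = (18 − 6) − 12 = 0, and ∂_2 has invariant factor 2 > 1, so H_1 ≅ Z_2.
  H_2: rank ker ∂_2 − rank ∂_3 = (12 − 12) − 0 = 0, and there is no ∂_3, so H_2 ≅ 0.

As a check, the Euler characteristic is 7 − 18 + 12 = 1, which agrees with 1 − 0 + 0 = 1.

H_0 ≅ Z,  H_1 ≅ Z_2,  H_2 = 0.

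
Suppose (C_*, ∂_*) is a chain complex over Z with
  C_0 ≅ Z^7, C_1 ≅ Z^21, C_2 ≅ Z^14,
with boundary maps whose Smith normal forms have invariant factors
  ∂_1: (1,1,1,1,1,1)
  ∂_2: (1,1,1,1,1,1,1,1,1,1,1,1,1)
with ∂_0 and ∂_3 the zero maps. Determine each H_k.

H_0 ≅ Z,  H_1 ≅ Z^2,  H_2 ≅ Z.

H_0: b_0 = 7 − 0 − 6 = 1; torsion from ∂_1 factors > 1: none. So H_0 ≅ Z.
H_1: b_1 = 21 − 6 − 13 = 2; torsion from ∂_2 factors > 1: none. So H_1 ≅ Z^2.
H_2: b_2 = 14 − 13 − 0 = 1; torsion from ∂_3 factors > 1: none. So H_2 ≅ Z.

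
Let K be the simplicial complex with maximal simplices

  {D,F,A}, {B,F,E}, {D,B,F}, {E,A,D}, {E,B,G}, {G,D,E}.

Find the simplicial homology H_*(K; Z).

H_0 = Z,  H_1 = Z,  H_2 = 0.

Fix the vertex order A < B < D < E < F < G and write every simplex with vertices in increasing order. Then dim K = 2 and the simplices of K are:

  0-simplices (6): A, B, D, E, F, G
  1-simplices (12): AD, AE, AF, BD, BE, BF, BG, DE, DF, DG, EF, EG
  2-simplices (6): ADE, ADF, BDF, BEF, BEG, DEG

giving chain groups C_0 ≅ Z^6, C_1 ≅ Z^12, C_2 ≅ Z^6.

∂_1: C_1 → C_0 sends each edge [p,q] (with p < q) to q − p.
This gives a 6×12 integer matrix of rank 5; reducing to Smith normal form yields diagonal entries (1,1,1,1,1).

The boundary map ∂_2: C_2 → C_1 maps a triangle to the signed sum of its edges. For instance
  ∂ADF = DF − AF + AD,
  ∂BDF = DF − BF + BD.
This gives a 12×6 integer matrix of rank 6; reducing to Smith normal form yields diagonal entries (1,1,1,1,1,1).

Now H_k = ker ∂_k / im ∂_{k+1}, so:

  H_0: rank C_0 − rank ∂_1 = 6 − 5 = 1, and the invariant factors of ∂_1 are all 1, so H_0 = Z.
  H_1: rank ker ∂_1 − rank ∂_2 = (12 − 5) − 6 = 1, and the invariant factors of ∂_2 are all 1, so H_1 = Z.
  H_2: rank ker ∂_2 − rank ∂_3 = (6 − 6) − 0 = 0, and there is no ∂_3, so H_2 = 0.

As a check, the Euler characteristic is 6 − 12 + 6 = 0, which agrees with 1 − 1 + 0 = 0.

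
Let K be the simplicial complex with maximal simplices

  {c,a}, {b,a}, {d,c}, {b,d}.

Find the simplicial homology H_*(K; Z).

Order the vertices as a < b < c < d. Listing each simplex with vertices in this order, K has dimension 1 with simplices:

  0-simplices (4): a, b, c, d
  1-simplices (4): ab, ac, bd, cd

giving chain groups C_0 ≅ Z^4, C_1 ≅ Z^4.

The boundary map ∂_1: C_1 → C_0 maps an edge to its endpoints' difference, ∂[p,q] = q − p.
The 4×4 boundary matrix has rank 3 and Smith normal form diag(1,1,1).

Reading off H_k = ker ∂_k / im ∂_{k+1}:

  H_0: rank C_0 − rank ∂_1 = 4 − 3 = 1, and the invariant factors of ∂_1 are all 1, so H_0 ≅ Z.
  H_1: rank ker ∂_1 − rank ∂_2 = (4 − 3) − 0 = 1, and there is no ∂_2, so H_1 ≅ Z.

H_0 = Z,  H_1 = Z.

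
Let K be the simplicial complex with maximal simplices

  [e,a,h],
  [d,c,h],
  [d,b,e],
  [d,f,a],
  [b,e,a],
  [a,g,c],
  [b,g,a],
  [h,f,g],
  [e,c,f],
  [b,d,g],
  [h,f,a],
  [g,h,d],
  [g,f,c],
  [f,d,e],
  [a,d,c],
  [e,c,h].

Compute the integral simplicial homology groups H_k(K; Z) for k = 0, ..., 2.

H_0 = Z,  H_1 = Z^2,  H_2 = Z.

We work with the vertex ordering a < b < c < d < e < f < g < h. The simplices of K, each written with vertices in increasing order, are:

  0-simplices (8): a, b, c, d, e, f, g, h
  1-simplices (24): ab, ac, ad, ae, af, ag, ah, bd, be, bg, cd, ce, cf, cg, ch, de, df, dg, dh, ef, eh, fg, fh, gh
  2-simplices (16): abe, abg, acd, acg, adf, aeh, afh, bde, bdg, cdh, cef, ceh, cfg, def, dgh, fgh

giving chain groups C_0 ≅ Z^8, C_1 ≅ Z^24, C_2 ≅ Z^16.

Boundary ∂_1: C_1 → C_0 maps an edge to its endpoints' difference, ∂[p,q] = q − p. For instance
  ∂gh = h − g.
The resulting 8×24 matrix has rank 7, and its Smith normal form has invariant factors (1,1,1,1,1,1,1).

The boundary map ∂_2: C_2 → C_1 maps a triangle to the signed sum of its edges. For instance
  ∂cfg = fg − cg + cf,
  ∂cef = ef − cf + ce.
This gives a 24×16 integer matrix of rank 15; reducing to Smith normal form yields diagonal entries (1,1,1,1,1,1,1,1,1,1,1,1,1,1,1).

Now H_k = ker ∂_k / im ∂_{k+1}, so:

  H_0: rank C_0 − rank ∂_1 = 8 − 7 = 1, and the invariant factors of ∂_1 are all 1, so H_0 = Z.
  H_1: rank ker ∂_1 − rank ∂_2 = (24 − 7) − 15 = 2, and the invariant factors of ∂_2 are all 1, so H_1 = Z^2.
  H_2: rank ker ∂_2 − rank ∂_3 = (16 − 15) − 0 = 1, and there is no ∂_3, so H_2 = Z.

As a check, the Euler characteristic is 8 − 24 + 16 = 0, which agrees with 1 − 2 + 1 = 0.
(K is a triangulation of the torus T^2.)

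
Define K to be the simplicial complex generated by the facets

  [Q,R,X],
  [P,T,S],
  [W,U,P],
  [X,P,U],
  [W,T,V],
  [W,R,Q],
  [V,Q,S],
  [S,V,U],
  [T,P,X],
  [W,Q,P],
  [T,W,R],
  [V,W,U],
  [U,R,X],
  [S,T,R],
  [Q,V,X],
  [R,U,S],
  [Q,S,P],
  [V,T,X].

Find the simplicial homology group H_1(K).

H_1 ≅ Z^2.

Take the total order P < Q < R < S < T < U < V < W < X on the vertex set. Then K (dimension 2) consists of the simplices:

  0-simplices (9): P, Q, R, S, T, U, V, W, X
  1-simplices (27): PQ, PS, PT, PU, PW, PX, QR, QS, QV, QW, QX, RS, RT, RU, RW, RX, ST, SU, SV, TV, TW, TX, UV, UW, UX, VW, VX
  2-simplices (18): PQS, PQW, PST, PTX, PUW, PUX, QRW, QRX, QSV, QVX, RST, RSU, RTW, RUX, SUV, TVW, TVX, UVW

giving chain groups C_0 ≅ Z^9, C_1 ≅ Z^27, C_2 ≅ Z^18.

Boundary ∂_1: C_1 → C_0 sends each edge [p,q] (with p < q) to q − p.
The 9×27 boundary matrix has rank 8 and Smith normal form diag(1,1,1,1,1,1,1,1).

The boundary map ∂_2: C_2 → C_1 maps a triangle to the signed sum of its edges. For instance
  ∂PTX = TX − PX + PT,
  ∂RST = ST − RT + RS.
This gives a 27×18 integer matrix of rank 17; reducing to Smith normal form yields diagonal entries (1,1,1,1,1,1,1,1,1,1,1,1,1,1,1,1,1).

Computing H_k = (kernel of ∂_k) / (image of ∂_{k+1}):

  H_1: rank ker ∂_1 − rank ∂_2 = (27 − 8) − 17 = 2, and the invariant factors of ∂_2 are all 1, so H_1 = Z^2.

(K is a triangulation of the torus T^2.)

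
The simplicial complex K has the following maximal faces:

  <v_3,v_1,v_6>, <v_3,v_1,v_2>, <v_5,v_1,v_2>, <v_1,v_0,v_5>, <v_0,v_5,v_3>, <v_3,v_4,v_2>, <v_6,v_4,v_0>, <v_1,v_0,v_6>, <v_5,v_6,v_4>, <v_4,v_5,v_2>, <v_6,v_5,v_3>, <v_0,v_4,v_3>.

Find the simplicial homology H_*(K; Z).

H_0 ≅ Z,  H_1 ≅ Z/2,  H_2 = 0.

Take the total order v_0 < v_1 < v_2 < v_3 < v_4 < v_5 < v_6 on the vertex set. Then K (dimension 2) consists of the simplices:

  0-simplices (7): [v_0], [v_1], [v_2], [v_3], [v_4], [v_5], [v_6]
  1-simplices (18): (18 of them)
  2-simplices (12): (12 of them)

Hence C_0 ≅ Z^7, C_1 ≅ Z^18, C_2 ≅ Z^12.

The boundary map ∂_1: C_1 → C_0 maps an edge to its endpoints' difference, ∂[p,q] = q − p. For instance
  ∂[v_1,v_3] = [v_3] − [v_1].
The 7×18 boundary matrix has rank 6 and Smith normal form diag(1,1,1,1,1,1).

∂_2: C_2 → C_1 maps a triangle to the signed sum of its edges. For instance
  ∂[v_0,v_1,v_5] = [v_1,v_5] − [v_0,v_5] + [v_0,v_1],
  ∂[v_2,v_3,v_4] = [v_3,v_4] − [v_2,v_4] + [v_2,v_3].
This gives a 18×12 integer matrix of rank 12; reducing to Smith normal form yields diagonal entries (1,1,1,1,1,1,1,1,1,1,1,2).

Reading off H_k = ker ∂_k / im ∂_{k+1}:

  H_0: rank C_0 − rank ∂_1 = 7 − 6 = 1, and the invariant factors of ∂_1 are all 1, so H_0 = Z.
  H_1: rank ker ∂_1 − rank ∂_2 = (18 − 6) − 12 = 0, and ∂_2 has invariant factor 2 > 1, so H_1 = Z/2.
  H_2: rank ker ∂_2 − rank ∂_3 = (12 − 12) − 0 = 0, and there is no ∂_3, so H_2 = 0.

As a check, the Euler characteristic is 7 − 18 + 12 = 1, which agrees with 1 − 0 + 0 = 1.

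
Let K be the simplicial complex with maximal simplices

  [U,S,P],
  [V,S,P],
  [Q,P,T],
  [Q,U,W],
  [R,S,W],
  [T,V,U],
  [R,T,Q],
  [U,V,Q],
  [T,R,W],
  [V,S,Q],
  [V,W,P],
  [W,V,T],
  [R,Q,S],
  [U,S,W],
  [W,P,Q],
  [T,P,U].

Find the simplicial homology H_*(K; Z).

K has 8 vertices, 24 edges, 16 triangles.
rank ∂_0 = 0, rank ∂_1 = 7 ⇒ b_0 = 8 − 0 − 7 = 1; all invariant factors of ∂_1 are 1 so no torsion. So H_0 ≅ Z.
rank ∂_1 = 7, rank ∂_2 = 15 ⇒ b_1 = 24 − 7 − 15 = 2; all invariant factors of ∂_2 are 1 so no torsion. So H_1 ≅ Z^2.
rank ∂_2 = 15, rank ∂_3 = 0 ⇒ b_2 = 16 − 15 − 0 = 1. So H_2 ≅ Z.

H_0 = Z,  H_1 = Z^2,  H_2 = Z.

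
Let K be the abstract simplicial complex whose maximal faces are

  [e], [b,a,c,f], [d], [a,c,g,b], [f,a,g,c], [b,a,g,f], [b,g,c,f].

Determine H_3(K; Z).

We work with the vertex ordering a < b < c < d < e < f < g. The simplices of K, each written with vertices in increasing order, are:

  0-simplices (7): a, b, c, d, e, f, g
  1-simplices (10): ab, ac, af, ag, bc, bf, bg, cf, cg, fg
  2-simplices (10): abc, abf, abg, acf, acg, afg, bcf, bcg, bfg, cfg
  3-simplices (5): abcf, abcg, abfg, acfg, bcfg

giving chain groups C_0 ≅ Z^7, C_1 ≅ Z^10, C_2 ≅ Z^10, C_3 ≅ Z^5.

The boundary map ∂_1: C_1 → C_0 sends each edge [p,q] (with p < q) to q − p.
The 7×10 boundary matrix has rank 4 and Smith normal form diag(1,1,1,1).

Boundary ∂_2: C_2 → C_1 maps a triangle to the signed sum of its edges. For instance
  ∂cfg = fg − cg + cf,
  ∂afg = fg − ag + af.
The resulting 10×10 matrix has rank 6, and its Smith normal form has invariant factors (1,1,1,1,1,1).

The boundary map ∂_3: C_3 → C_2 sends each 3-simplex σ to the alternating sum Σ_i (−1)^i (σ with its i-th vertex removed). For instance
  ∂acfg = cfg − afg + acg − acf,
  ∂abcf = bcf − acf + abf − abc.
The resulting 10×5 matrix has rank 4, and its Smith normal form has invariant factors (1,1,1,1).

Reading off H_k = ker ∂_k / im ∂_{k+1}:

  H_3: rank ker ∂_3 − rank ∂_4 = (5 − 4) − 0 = 1, and there is no ∂_4, so H_3 ≅ Z.

(K is a triangulation of the disjoint union of a set of 2 points and the 3-sphere S^3.)

H_3 = Z.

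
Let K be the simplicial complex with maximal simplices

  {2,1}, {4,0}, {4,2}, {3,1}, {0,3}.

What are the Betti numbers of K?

K has 5 vertices, 5 edges.
rank ∂_0 = 0, rank ∂_1 = 4 ⇒ b_0 = 5 − 0 − 4 = 1; all invariant factors of ∂_1 are 1 so no torsion. So H_0 ≅ Z.
rank ∂_1 = 4, rank ∂_2 = 0 ⇒ b_1 = 5 − 4 − 0 = 1. So H_1 ≅ Z.

b_0 = 1, b_1 = 1.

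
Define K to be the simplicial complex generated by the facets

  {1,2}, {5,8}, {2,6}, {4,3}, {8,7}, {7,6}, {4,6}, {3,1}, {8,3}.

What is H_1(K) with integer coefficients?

H_1 ≅ Z^2.

K has 8 vertices, 9 edges.
rank ∂_1 = 7, rank ∂_2 = 0 ⇒ b_1 = 9 − 7 − 0 = 2. So H_1 ≅ Z^2.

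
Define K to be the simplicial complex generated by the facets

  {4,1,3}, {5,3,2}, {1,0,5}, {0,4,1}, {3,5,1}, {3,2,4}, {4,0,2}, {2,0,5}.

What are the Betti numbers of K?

b_0 = 1, b_1 = 0, b_2 = 1.

Order the vertices as 0 < 1 < 2 < 3 < 4 < 5. Listing each simplex with vertices in this order, K has dimension 2 with simplices:

  0-simplices (6): [0], [1], [2], [3], [4], [5]
  1-simplices (12): [0,1], [0,2], [0,4], [0,5], [1,3], [1,4], [1,5], [2,3], [2,4], [2,5], [3,4], [3,5]
  2-simplices (8): [0,1,4], [0,1,5], [0,2,4], [0,2,5], [1,3,4], [1,3,5], [2,3,4], [2,3,5]

giving chain groups C_0 ≅ Z^6, C_1 ≅ Z^12, C_2 ≅ Z^8.

The boundary map ∂_1: C_1 → C_0 maps an edge to its endpoints' difference, ∂[p,q] = q − p. For instance
  ∂[1,4] = [4] − [1].
This gives a 6×12 integer matrix of rank 5; reducing to Smith normal form yields diagonal entries (1,1,1,1,1).

Boundary ∂_2: C_2 → C_1 sends each 2-simplex [p,q,r] to [q,r] − [p,r] + [p,q]. For instance
  ∂[1,3,4] = [3,4] − [1,4] + [1,3],
  ∂[0,2,4] = [2,4] − [0,4] + [0,2].
The 12×8 boundary matrix has rank 7 and Smith normal form diag(1,1,1,1,1,1,1).

From H_k ≅ ker(∂_k) / im(∂_{k+1}) we obtain:

  H_0: rank C_0 − rank ∂_1 = 6 − 5 = 1, and the invariant factors of ∂_1 are all 1, so H_0 = Z.
  H_1: rank ker ∂_1 − rank ∂_2 = (12 − 5) − 7 = 0, and the invariant factors of ∂_2 are all 1, so H_1 = 0.
  H_2: rank ker ∂_2 − rank ∂_3 = (8 − 7) − 0 = 1, and there is no ∂_3, so H_2 = Z.

As a check, the Euler characteristic is 6 − 12 + 8 = 2, which agrees with 1 − 0 + 1 = 2.
(K is a triangulation of the 2-sphere S^2.)

Hence the Betti numbers are b_0 = 1, b_1 = 0, b_2 = 1.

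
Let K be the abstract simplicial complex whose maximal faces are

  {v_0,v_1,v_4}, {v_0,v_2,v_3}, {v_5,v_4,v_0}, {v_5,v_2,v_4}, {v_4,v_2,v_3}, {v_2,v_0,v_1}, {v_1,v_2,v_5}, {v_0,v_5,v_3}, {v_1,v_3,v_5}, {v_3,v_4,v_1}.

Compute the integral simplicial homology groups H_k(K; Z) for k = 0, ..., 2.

Fix the vertex order v_0 < v_1 < v_2 < v_3 < v_4 < v_5 and write every simplex with vertices in increasing order. Then dim K = 2 and the simplices of K are:

  0-simplices (6): [v_0], [v_1], [v_2], [v_3], [v_4], [v_5]
  1-simplices (15): (15 of them)
  2-simplices (10): [v_0,v_1,v_2], [v_0,v_1,v_4], [v_0,v_2,v_3], [v_0,v_3,v_5], [v_0,v_4,v_5], [v_1,v_2,v_5], [v_1,v_3,v_4], [v_1,v_3,v_5], [v_2,v_3,v_4], [v_2,v_4,v_5]

Hence C_0 ≅ Z^6, C_1 ≅ Z^15, C_2 ≅ Z^10.

Boundary ∂_1: C_1 → C_0 is given by ∂[p,q] = [q] − [p].
This gives a 6×15 integer matrix of rank 5; reducing to Smith normal form yields diagonal entries (1,1,1,1,1).

The boundary map ∂_2: C_2 → C_1 acts by ∂[p,q,r] = [q,r] − [p,r] + [p,q]. For instance
  ∂[v_0,v_4,v_5] = [v_4,v_5] − [v_0,v_5] + [v_0,v_4],
  ∂[v_1,v_3,v_5] = [v_3,v_5] − [v_1,v_5] + [v_1,v_3].
The 15×10 boundary matrix has rank 10 and Smith normal form diag(1,1,1,1,1,1,1,1,1,2).

From H_k ≅ ker(∂_k) / im(∂_{k+1}) we obtain:

  H_0: rank C_0 − rank ∂_1 = 6 − 5 = 1, and the invariant factors of ∂_1 are all 1, so H_0 = Z.
  H_1: rank ker ∂_1 − rank ∂_2 = (15 − 5) − 10 = 0, and ∂_2 has invariant factor 2 > 1, so H_1 = Z/2.
  H_2: rank ker ∂_2 − rank ∂_3 = (10 − 10) − 0 = 0, and there is no ∂_3, so H_2 = 0.

As a check, the Euler characteristic is 6 − 15 + 10 = 1, which agrees with 1 − 0 + 0 = 1.
(K is a triangulation of the real projective plane RP^2.)

H_0 ≅ Z,  H_1 ≅ Z/2,  H_2 = 0.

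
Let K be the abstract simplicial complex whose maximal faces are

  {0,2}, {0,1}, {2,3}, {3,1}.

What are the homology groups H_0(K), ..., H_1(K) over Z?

H_0 = Z,  H_1 = Z.

Take the total order 0 < 1 < 2 < 3 on the vertex set. Then K (dimension 1) consists of the simplices:

  0-simplices (4): [0], [1], [2], [3]
  1-simplices (4): [0,1], [0,2], [1,3], [2,3]

Hence C_0 ≅ Z^4, C_1 ≅ Z^4.

The boundary map ∂_1: C_1 → C_0 maps an edge to its endpoints' difference, ∂[p,q] = q − p. For instance
  ∂[2,3] = [3] − [2].
The resulting 4×4 matrix has rank 3, and its Smith normal form has invariant factors (1,1,1).

Reading off H_k = ker ∂_k / im ∂_{k+1}:

  H_0: rank C_0 − rank ∂_1 = 4 − 3 = 1, and the invariant factors of ∂_1 are all 1, so H_0 ≅ Z.
  H_1: rank ker ∂_1 − rank ∂_2 = (4 − 3) − 0 = 1, and there is no ∂_2, so H_1 ≅ Z.

(K is a triangulation of the circle S^1.)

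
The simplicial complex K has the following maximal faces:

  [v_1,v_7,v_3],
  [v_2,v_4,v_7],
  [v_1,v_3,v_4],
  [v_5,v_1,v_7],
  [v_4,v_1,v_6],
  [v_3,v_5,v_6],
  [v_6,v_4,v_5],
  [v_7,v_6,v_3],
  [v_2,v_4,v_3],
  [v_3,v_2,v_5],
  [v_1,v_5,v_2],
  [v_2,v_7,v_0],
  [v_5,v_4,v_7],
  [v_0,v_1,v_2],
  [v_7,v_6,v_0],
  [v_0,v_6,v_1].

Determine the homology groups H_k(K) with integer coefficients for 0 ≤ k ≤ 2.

H_0 ≅ Z,  H_1 ≅ Z^2,  H_2 ≅ Z.

We work with the vertex ordering v_0 < v_1 < v_2 < v_3 < v_4 < v_5 < v_6 < v_7. The simplices of K, each written with vertices in increasing order, are:

  0-simplices (8): [v_0], [v_1], [v_2], [v_3], [v_4], [v_5], [v_6], [v_7]
  1-simplices (24): (24 of them)
  2-simplices (16): (16 of them)

Hence C_0 ≅ Z^8, C_1 ≅ Z^24, C_2 ≅ Z^16.

∂_1: C_1 → C_0 maps an edge to its endpoints' difference, ∂[p,q] = q − p.
The 8×24 boundary matrix has rank 7 and Smith normal form diag(1,1,1,1,1,1,1).

The boundary map ∂_2: C_2 → C_1 sends each 2-simplex [p,q,r] to [q,r] − [p,r] + [p,q]. For instance
  ∂[v_4,v_5,v_7] = [v_5,v_7] − [v_4,v_7] + [v_4,v_5],
  ∂[v_1,v_5,v_7] = [v_5,v_7] − [v_1,v_7] + [v_1,v_5].
The resulting 24×16 matrix has rank 15, and its Smith normal form has invariant factors (1,1,1,1,1,1,1,1,1,1,1,1,1,1,1).

From H_k ≅ ker(∂_k) / im(∂_{k+1}) we obtain:

  H_0: rank C_0 − rank ∂_1 = 8 − 7 = 1, and the invariant factors of ∂_1 are all 1, so H_0 = Z.
  H_1: rank ker ∂_1 − rank ∂_2 = (24 − 7) − 15 = 2, and the invariant factors of ∂_2 are all 1, so H_1 = Z^2.
  H_2: rank ker ∂_2 − rank ∂_3 = (16 − 15) − 0 = 1, and there is no ∂_3, so H_2 = Z.

(K is a triangulation of the torus T^2.)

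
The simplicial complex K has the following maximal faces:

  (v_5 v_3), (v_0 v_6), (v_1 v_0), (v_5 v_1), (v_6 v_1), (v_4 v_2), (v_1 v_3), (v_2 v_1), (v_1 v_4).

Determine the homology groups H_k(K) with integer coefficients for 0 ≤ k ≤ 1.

H_0 ≅ Z,  H_1 ≅ Z^3.

Take the total order v_0 < v_1 < v_2 < v_3 < v_4 < v_5 < v_6 on the vertex set. Then K (dimension 1) consists of the simplices:

  0-simplices (7): [v_0], [v_1], [v_2], [v_3], [v_4], [v_5], [v_6]
  1-simplices (9): [v_0,v_1], [v_0,v_6], [v_1,v_2], [v_1,v_3], [v_1,v_4], [v_1,v_5], [v_1,v_6], [v_2,v_4], [v_3,v_5]

giving chain groups C_0 ≅ Z^7, C_1 ≅ Z^9.

The boundary map ∂_1: C_1 → C_0 maps an edge to its endpoints' difference, ∂[p,q] = q − p. For instance
  ∂[v_3,v_5] = [v_5] − [v_3].
This gives a 7×9 integer matrix of rank 6; reducing to Smith normal form yields diagonal entries (1,1,1,1,1,1).

Reading off H_k = ker ∂_k / im ∂_{k+1}:

  H_0: rank C_0 − rank ∂_1 = 7 − 6 = 1, and the invariant factors of ∂_1 are all 1, so H_0 = Z.
  H_1: rank ker ∂_1 − rank ∂_2 = (9 − 6) − 0 = 3, and there is no ∂_2, so H_1 = Z^3.

As a check, the Euler characteristic is 7 − 9 = -2, which agrees with 1 − 3 = -2.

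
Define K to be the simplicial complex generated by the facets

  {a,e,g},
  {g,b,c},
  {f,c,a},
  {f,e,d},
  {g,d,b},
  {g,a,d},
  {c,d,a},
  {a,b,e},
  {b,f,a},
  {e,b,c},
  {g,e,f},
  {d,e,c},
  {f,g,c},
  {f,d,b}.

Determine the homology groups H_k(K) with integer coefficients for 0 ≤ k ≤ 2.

H_0 = Z,  H_1 = Z^2,  H_2 = Z.

Fix the vertex order a < b < c < d < e < f < g and write every simplex with vertices in increasing order. Then dim K = 2 and the simplices of K are:

  0-simplices (7): a, b, c, d, e, f, g
  1-simplices (21): ab, ac, ad, ae, af, ag, bc, bd, be, bf, bg, cd, ce, cf, cg, de, df, dg, ef, eg, fg
  2-simplices (14): abe, abf, acd, acf, adg, aeg, bce, bcg, bdf, bdg, cde, cfg, def, efg

so the chain groups are C_0 ≅ Z^7, C_1 ≅ Z^21, C_2 ≅ Z^14.

The boundary map ∂_1: C_1 → C_0 is given by ∂[p,q] = [q] − [p].
The 7×21 boundary matrix has rank 6 and Smith normal form diag(1,1,1,1,1,1).

∂_2: C_2 → C_1 acts by ∂[p,q,r] = [q,r] − [p,r] + [p,q]. For instance
  ∂abf = bf − af + ab,
  ∂aeg = eg − ag + ae.
This gives a 21×14 integer matrix of rank 13; reducing to Smith normal form yields diagonal entries (1,1,1,1,1,1,1,1,1,1,1,1,1).

From H_k ≅ ker(∂_k) / im(∂_{k+1}) we obtain:

  H_0: rank C_0 − rank ∂_1 = 7 − 6 = 1, and the invariant factors of ∂_1 are all 1, so H_0 = Z.
  H_1: rank ker ∂_1 − rank ∂_2 = (21 − 6) − 13 = 2, and the invariant factors of ∂_2 are all 1, so H_1 = Z^2.
  H_2: rank ker ∂_2 − rank ∂_3 = (14 − 13) − 0 = 1, and there is no ∂_3, so H_2 = Z.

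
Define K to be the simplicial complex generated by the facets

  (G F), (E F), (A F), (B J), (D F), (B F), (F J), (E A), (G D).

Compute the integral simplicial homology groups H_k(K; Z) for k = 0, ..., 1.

H_0 = Z,  H_1 = Z^3.

Order the vertices as A < B < D < E < F < G < J. Listing each simplex with vertices in this order, K has dimension 1 with simplices:

  0-simplices (7): A, B, D, E, F, G, J
  1-simplices (9): AE, AF, BF, BJ, DF, DG, EF, FG, FJ

so the chain groups are C_0 ≅ Z^7, C_1 ≅ Z^9.

Boundary ∂_1: C_1 → C_0 is given by ∂[p,q] = [q] − [p].
The resulting 7×9 matrix has rank 6, and its Smith normal form has invariant factors (1,1,1,1,1,1).

Computing H_k = (kernel of ∂_k) / (image of ∂_{k+1}):

  H_0: rank C_0 − rank ∂_1 = 7 − 6 = 1, and the invariant factors of ∂_1 are all 1, so H_0 = Z.
  H_1: rank ker ∂_1 − rank ∂_2 = (9 − 6) − 0 = 3, and there is no ∂_2, so H_1 = Z^3.

As a check, the Euler characteristic is 7 − 9 = -2, which agrees with 1 − 3 = -2.
(K is a triangulation of a wedge of 3 circles.)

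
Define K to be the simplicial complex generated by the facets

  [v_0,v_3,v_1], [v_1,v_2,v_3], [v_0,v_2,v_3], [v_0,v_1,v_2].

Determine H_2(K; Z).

Take the total order v_0 < v_1 < v_2 < v_3 on the vertex set. Then K (dimension 2) consists of the simplices:

  0-simplices (4): [v_0], [v_1], [v_2], [v_3]
  1-simplices (6): [v_0,v_1], [v_0,v_2], [v_0,v_3], [v_1,v_2], [v_1,v_3], [v_2,v_3]
  2-simplices (4): [v_0,v_1,v_2], [v_0,v_1,v_3], [v_0,v_2,v_3], [v_1,v_2,v_3]

so the chain groups are C_0 ≅ Z^4, C_1 ≅ Z^6, C_2 ≅ Z^4.

The boundary map ∂_1: C_1 → C_0 is given by ∂[p,q] = [q] − [p].
As a 4×6 matrix over Z this has rank 3, with invariant factors (1,1,1).

∂_2: C_2 → C_1 acts by ∂[p,q,r] = [q,r] − [p,r] + [p,q]. For instance
  ∂[v_1,v_2,v_3] = [v_2,v_3] − [v_1,v_3] + [v_1,v_2],
  ∂[v_0,v_1,v_2] = [v_1,v_2] − [v_0,v_2] + [v_0,v_1].
The resulting 6×4 matrix has rank 3, and its Smith normal form has invariant factors (1,1,1).

From H_k ≅ ker(∂_k) / im(∂_{k+1}) we obtain:

  H_2: rank ker ∂_2 − rank ∂_3 = (4 − 3) − 0 = 1, and there is no ∂_3, so H_2 = Z.

H_2 = Z.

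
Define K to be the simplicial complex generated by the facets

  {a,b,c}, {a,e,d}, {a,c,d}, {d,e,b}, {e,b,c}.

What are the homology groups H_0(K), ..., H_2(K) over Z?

H_0 = Z,  H_1 = Z,  H_2 = 0.

Take the total order a < b < c < d < e on the vertex set. Then K (dimension 2) consists of the simplices:

  0-simplices (5): a, b, c, d, e
  1-simplices (10): ab, ac, ad, ae, bc, bd, be, cd, ce, de
  2-simplices (5): abc, acd, ade, bce, bde

Hence C_0 ≅ Z^5, C_1 ≅ Z^10, C_2 ≅ Z^5.

Boundary ∂_1: C_1 → C_0 is given by ∂[p,q] = [q] − [p]. For instance
  ∂de = e − d.
The resulting 5×10 matrix has rank 4, and its Smith normal form has invariant factors (1,1,1,1).

Boundary ∂_2: C_2 → C_1 acts by ∂[p,q,r] = [q,r] − [p,r] + [p,q]. For instance
  ∂acd = cd − ad + ac,
  ∂abc = bc − ac + ab.
The 10×5 boundary matrix has rank 5 and Smith normal form diag(1,1,1,1,1).

Now H_k = ker ∂_k / im ∂_{k+1}, so:

  H_0: rank C_0 − rank ∂_1 = 5 − 4 = 1, and the invariant factors of ∂_1 are all 1, so H_0 ≅ Z.
  H_1: rank ker ∂_1 − rank ∂_2 = (10 − 4) − 5 = 1, and the invariant factors of ∂_2 are all 1, so H_1 ≅ Z.
  H_2: rank ker ∂_2 − rank ∂_3 = (5 − 5) − 0 = 0, and there is no ∂_3, so H_2 ≅ 0.

(K is a triangulation of the Möbius band.)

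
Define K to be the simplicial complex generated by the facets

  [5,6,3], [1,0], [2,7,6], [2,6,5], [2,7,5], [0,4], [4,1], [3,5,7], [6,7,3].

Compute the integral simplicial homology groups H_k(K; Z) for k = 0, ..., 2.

H_0 = Z^2,  H_1 = Z,  H_2 = Z.

We work with the vertex ordering 0 < 1 < 2 < 3 < 4 < 5 < 6 < 7. The simplices of K, each written with vertices in increasing order, are:

  0-simplices (8): [0], [1], [2], [3], [4], [5], [6], [7]
  1-simplices (12): [0,1], [0,4], [1,4], [2,5], [2,6], [2,7], [3,5], [3,6], [3,7], [5,6], [5,7], [6,7]
  2-simplices (6): [2,5,6], [2,5,7], [2,6,7], [3,5,6], [3,5,7], [3,6,7]

so the chain groups are C_0 ≅ Z^8, C_1 ≅ Z^12, C_2 ≅ Z^6.

Boundary ∂_1: C_1 → C_0 maps an edge to its endpoints' difference, ∂[p,q] = q − p.
This gives a 8×12 integer matrix of rank 6; reducing to Smith normal form yields diagonal entries (1,1,1,1,1,1).

The boundary map ∂_2: C_2 → C_1 acts by ∂[p,q,r] = [q,r] − [p,r] + [p,q]. For instance
  ∂[3,5,6] = [5,6] − [3,6] + [3,5],
  ∂[2,6,7] = [6,7] − [2,7] + [2,6].
The resulting 12×6 matrix has rank 5, and its Smith normal form has invariant factors (1,1,1,1,1).

Reading off H_k = ker ∂_k / im ∂_{k+1}:

  H_0: rank C_0 − rank ∂_1 = 8 − 6 = 2, and the invariant factors of ∂_1 are all 1, so H_0 ≅ Z^2.
  H_1: rank ker ∂_1 − rank ∂_2 = (12 − 6) − 5 = 1, and the invariant factors of ∂_2 are all 1, so H_1 ≅ Z.
  H_2: rank ker ∂_2 − rank ∂_3 = (6 − 5) − 0 = 1, and there is no ∂_3, so H_2 ≅ Z.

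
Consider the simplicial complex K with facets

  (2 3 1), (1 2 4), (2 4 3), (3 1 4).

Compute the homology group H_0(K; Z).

K has 4 vertices, 6 edges, 4 triangles.
rank ∂_0 = 0, rank ∂_1 = 3 ⇒ b_0 = 4 − 0 − 3 = 1; all invariant factors of ∂_1 are 1 so no torsion. So H_0 = Z.

H_0 = Z.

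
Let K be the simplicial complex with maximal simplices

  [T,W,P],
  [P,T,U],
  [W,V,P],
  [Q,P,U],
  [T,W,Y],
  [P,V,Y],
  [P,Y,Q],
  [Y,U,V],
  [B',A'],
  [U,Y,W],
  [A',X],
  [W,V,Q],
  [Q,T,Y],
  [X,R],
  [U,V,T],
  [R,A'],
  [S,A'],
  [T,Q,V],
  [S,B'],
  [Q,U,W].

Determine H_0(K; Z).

Fix the vertex order P < Q < R < S < T < U < V < W < X < Y < A' < B' and write every simplex with vertices in increasing order. Then dim K = 2 and the simplices of K are:

  0-simplices (12): [P], [Q], [R], [S], [T], [U], [V], [W], [X], [Y], [A'], [B']
  1-simplices (27): (27 of them)
  2-simplices (14): [P,Q,U], [P,Q,Y], [P,T,U], [P,T,W], [P,V,W], [P,V,Y], [Q,T,V], [Q,T,Y], [Q,U,W], [Q,V,W], [T,U,V], [T,W,Y], [U,V,Y], [U,W,Y]

so the chain groups are C_0 ≅ Z^12, C_1 ≅ Z^27, C_2 ≅ Z^14.

The boundary map ∂_1: C_1 → C_0 maps an edge to its endpoints' difference, ∂[p,q] = q − p.
This gives a 12×27 integer matrix of rank 10; reducing to Smith normal form yields diagonal entries (1,1,1,1,1,1,1,1,1,1).

The boundary map ∂_2: C_2 → C_1 acts by ∂[p,q,r] = [q,r] − [p,r] + [p,q]. For instance
  ∂[T,U,V] = [U,V] − [T,V] + [T,U],
  ∂[U,W,Y] = [W,Y] − [U,Y] + [U,W].
The 27×14 boundary matrix has rank 13 and Smith normal form diag(1,1,1,1,1,1,1,1,1,1,1,1,1).

From H_k ≅ ker(∂_k) / im(∂_{k+1}) we obtain:

  H_0: rank C_0 − rank ∂_1 = 12 − 10 = 2, and the invariant factors of ∂_1 are all 1, so H_0 = Z^2.

H_0 = Z^2.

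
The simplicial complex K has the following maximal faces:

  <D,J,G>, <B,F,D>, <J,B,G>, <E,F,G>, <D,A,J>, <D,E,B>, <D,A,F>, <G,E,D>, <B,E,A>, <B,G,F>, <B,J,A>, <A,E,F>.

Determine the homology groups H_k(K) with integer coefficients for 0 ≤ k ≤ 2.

H_0 = Z,  H_1 = Z/2,  H_2 = 0.

Take the total order A < B < D < E < F < G < J on the vertex set. Then K (dimension 2) consists of the simplices:

  0-simplices (7): A, B, D, E, F, G, J
  1-simplices (18): AB, AD, AE, AF, AJ, BD, BE, BF, BG, BJ, DE, DF, DG, DJ, EF, EG, FG, GJ
  2-simplices (12): ABE, ABJ, ADF, ADJ, AEF, BDE, BDF, BFG, BGJ, DEG, DGJ, EFG

Hence C_0 ≅ Z^7, C_1 ≅ Z^18, C_2 ≅ Z^12.

The boundary map ∂_1: C_1 → C_0 sends each edge [p,q] (with p < q) to q − p.
The resulting 7×18 matrix has rank 6, and its Smith normal form has invariant factors (1,1,1,1,1,1).

The boundary map ∂_2: C_2 → C_1 acts by ∂[p,q,r] = [q,r] − [p,r] + [p,q]. For instance
  ∂ADJ = DJ − AJ + AD,
  ∂BFG = FG − BG + BF.
The 18×12 boundary matrix has rank 12 and Smith normal form diag(1,1,1,1,1,1,1,1,1,1,1,2).

Computing H_k = (kernel of ∂_k) / (image of ∂_{k+1}):

  H_0: rank C_0 − rank ∂_1 = 7 − 6 = 1, and the invariant factors of ∂_1 are all 1, so H_0 = Z.
  H_1: rank ker ∂_1 − rank ∂_2 = (18 − 6) − 12 = 0, and ∂_2 has invariant factor 2 > 1, so H_1 = Z/2.
  H_2: rank ker ∂_2 − rank ∂_3 = (12 − 12) − 0 = 0, and there is no ∂_3, so H_2 = 0.

As a check, the Euler characteristic is 7 − 18 + 12 = 1, which agrees with 1 − 0 + 0 = 1.
(K is a triangulation of the real projective plane RP^2.)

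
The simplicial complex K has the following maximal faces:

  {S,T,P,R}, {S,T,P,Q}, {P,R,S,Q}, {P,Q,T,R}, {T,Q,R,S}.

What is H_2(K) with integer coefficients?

Fix the vertex order P < Q < R < S < T and write every simplex with vertices in increasing order. Then dim K = 3 and the simplices of K are:

  0-simplices (5): P, Q, R, S, T
  1-simplices (10): PQ, PR, PS, PT, QR, QS, QT, RS, RT, ST
  2-simplices (10): PQR, PQS, PQT, PRS, PRT, PST, QRS, QRT, QST, RST
  3-simplices (5): PQRS, PQRT, PQST, PRST, QRST

Hence C_0 ≅ Z^5, C_1 ≅ Z^10, C_2 ≅ Z^10, C_3 ≅ Z^5.

The boundary map ∂_1: C_1 → C_0 sends each edge [p,q] (with p < q) to q − p. For instance
  ∂PS = S − P.
The 5×10 boundary matrix has rank 4 and Smith normal form diag(1,1,1,1).

∂_2: C_2 → C_1 maps a triangle to the signed sum of its edges. For instance
  ∂PQT = QT − PT + PQ,
  ∂QRS = RS − QS + QR.
This gives a 10×10 integer matrix of rank 6; reducing to Smith normal form yields diagonal entries (1,1,1,1,1,1).

∂_3: C_3 → C_2 sends each 3-simplex σ to the alternating sum Σ_i (−1)^i (σ with its i-th vertex removed). For instance
  ∂PQRS = QRS − PRS + PQS − PQR,
  ∂PQST = QST − PST + PQT − PQS.
As a 10×5 matrix over Z this has rank 4, with invariant factors (1,1,1,1).

Reading off H_k = ker ∂_k / im ∂_{k+1}:

  H_2: rank ker ∂_2 − rank ∂_3 = (10 − 6) − 4 = 0, and the invariant factors of ∂_3 are all 1, so H_2 = 0.

(K is a triangulation of the 3-sphere S^3.)

H_2 = 0.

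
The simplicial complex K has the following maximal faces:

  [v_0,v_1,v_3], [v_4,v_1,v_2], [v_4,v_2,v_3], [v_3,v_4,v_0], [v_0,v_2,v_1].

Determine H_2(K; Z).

H_2 ≅ 0.

We work with the vertex ordering v_0 < v_1 < v_2 < v_3 < v_4. The simplices of K, each written with vertices in increasing order, are:

  0-simplices (5): [v_0], [v_1], [v_2], [v_3], [v_4]
  1-simplices (10): [v_0,v_1], [v_0,v_2], [v_0,v_3], [v_0,v_4], [v_1,v_2], [v_1,v_3], [v_1,v_4], [v_2,v_3], [v_2,v_4], [v_3,v_4]
  2-simplices (5): [v_0,v_1,v_2], [v_0,v_1,v_3], [v_0,v_3,v_4], [v_1,v_2,v_4], [v_2,v_3,v_4]

Hence C_0 ≅ Z^5, C_1 ≅ Z^10, C_2 ≅ Z^5.

∂_1: C_1 → C_0 is given by ∂[p,q] = [q] − [p]. For instance
  ∂[v_1,v_4] = [v_4] − [v_1].
The resulting 5×10 matrix has rank 4, and its Smith normal form has invariant factors (1,1,1,1).

∂_2: C_2 → C_1 maps a triangle to the signed sum of its edges. For instance
  ∂[v_2,v_3,v_4] = [v_3,v_4] − [v_2,v_4] + [v_2,v_3],
  ∂[v_1,v_2,v_4] = [v_2,v_4] − [v_1,v_4] + [v_1,v_2].
As a 10×5 matrix over Z this has rank 5, with invariant factors (1,1,1,1,1).

Reading off H_k = ker ∂_k / im ∂_{k+1}:

  H_2: rank ker ∂_2 − rank ∂_3 = (5 − 5) − 0 = 0, and there is no ∂_3, so H_2 ≅ 0.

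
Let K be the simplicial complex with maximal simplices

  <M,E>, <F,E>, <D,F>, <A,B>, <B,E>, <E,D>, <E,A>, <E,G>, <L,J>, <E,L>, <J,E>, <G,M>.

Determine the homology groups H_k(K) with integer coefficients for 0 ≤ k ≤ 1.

H_0 = Z,  H_1 = Z^4.

K has 9 vertices, 12 edges.
rank ∂_0 = 0, rank ∂_1 = 8 ⇒ b_0 = 9 − 0 − 8 = 1; all invariant factors of ∂_1 are 1 so no torsion. So H_0 = Z.
rank ∂_1 = 8, rank ∂_2 = 0 ⇒ b_1 = 12 − 8 − 0 = 4. So H_1 = Z^4.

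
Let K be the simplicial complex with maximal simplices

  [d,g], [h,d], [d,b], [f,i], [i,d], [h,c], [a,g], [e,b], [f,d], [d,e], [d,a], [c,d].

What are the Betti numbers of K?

b_0 = 1, b_1 = 4.

We work with the vertex ordering a < b < c < d < e < f < g < h < i. The simplices of K, each written with vertices in increasing order, are:

  0-simplices (9): a, b, c, d, e, f, g, h, i
  1-simplices (12): ad, ag, bd, be, cd, ch, de, df, dg, dh, di, fi

Hence C_0 ≅ Z^9, C_1 ≅ Z^12.

The boundary map ∂_1: C_1 → C_0 is given by ∂[p,q] = [q] − [p]. For instance
  ∂bd = d − b.
The resulting 9×12 matrix has rank 8, and its Smith normal form has invariant factors (1,1,1,1,1,1,1,1).

Reading off H_k = ker ∂_k / im ∂_{k+1}:

  H_0: rank C_0 − rank ∂_1 = 9 − 8 = 1, and the invariant factors of ∂_1 are all 1, so H_0 = Z.
  H_1: rank ker ∂_1 − rank ∂_2 = (12 − 8) − 0 = 4, and there is no ∂_2, so H_1 = Z^4.

As a check, the Euler characteristic is 9 − 12 = -3, which agrees with 1 − 4 = -3.

Hence the Betti numbers are b_0 = 1, b_1 = 4.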